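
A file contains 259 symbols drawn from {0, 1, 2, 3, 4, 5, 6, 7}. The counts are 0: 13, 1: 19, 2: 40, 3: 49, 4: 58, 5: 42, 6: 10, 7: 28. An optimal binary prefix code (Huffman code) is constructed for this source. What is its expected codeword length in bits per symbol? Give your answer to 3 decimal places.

Probabilities are the counts divided by 259.
Repeatedly combine the two least-probable nodes; the expected code length is the sum of the merged weights.
merge 10/259 + 13/259 → 23/259
merge 19/259 + 23/259 → 6/37
merge 4/37 + 40/259 → 68/259
merge 6/37 + 6/37 → 12/37
merge 7/37 + 58/259 → 107/259
merge 68/259 + 12/37 → 152/259
merge 107/259 + 152/259 → 1
L = 23/259 + 6/37 + 68/259 + 12/37 + 107/259 + 152/259 + 1 = 105/37 ≈ 2.838 bits/symbol.

2.838 bits/symbol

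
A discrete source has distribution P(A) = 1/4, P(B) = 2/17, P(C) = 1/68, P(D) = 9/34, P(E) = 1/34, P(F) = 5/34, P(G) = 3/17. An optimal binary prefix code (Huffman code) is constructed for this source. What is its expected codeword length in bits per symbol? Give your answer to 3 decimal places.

Repeatedly combine the two least-probable nodes; the expected code length is the sum of the merged weights.
merge 1/68 + 1/34 → 3/68
merge 3/68 + 2/17 → 11/68
merge 5/34 + 11/68 → 21/68
merge 3/17 + 1/4 → 29/68
merge 9/34 + 21/68 → 39/68
merge 29/68 + 39/68 → 1
L = 3/68 + 11/68 + 21/68 + 29/68 + 39/68 + 1 = 171/68 ≈ 2.515 bits/symbol.

2.515 bits/symbol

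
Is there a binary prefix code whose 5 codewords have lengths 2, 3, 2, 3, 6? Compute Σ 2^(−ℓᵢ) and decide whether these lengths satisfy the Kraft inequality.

0.765625; yes

With common denominator 2^6 = 64: Σ 2^(−ℓᵢ) = 16/64 + 8/64 + 16/64 + 8/64 + 1/64 = 49/64 = 0.765625.
Kraft's inequality requires Σ ≤ 1; here Σ = 0.765625 ≤ 1, so such a prefix code exists.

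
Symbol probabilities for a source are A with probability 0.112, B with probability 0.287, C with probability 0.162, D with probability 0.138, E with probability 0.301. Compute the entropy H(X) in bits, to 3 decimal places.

2.212 bits

H = −Σ pᵢ log₂ pᵢ.
−0.112·log₂(0.112) = 0.3537
−0.287·log₂(0.287) = 0.5169
−0.162·log₂(0.162) = 0.4254
−0.138·log₂(0.138) = 0.3943
−0.301·log₂(0.301) = 0.5214
Sum ≈ 2.2117 → 2.212 bits.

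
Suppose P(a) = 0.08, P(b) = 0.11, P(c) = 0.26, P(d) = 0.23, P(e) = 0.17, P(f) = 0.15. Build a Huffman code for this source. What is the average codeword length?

Repeatedly combine the two least-probable nodes; the expected code length is the sum of the merged weights.
merge 2/25 + 11/100 → 19/100
merge 3/20 + 17/100 → 8/25
merge 19/100 + 23/100 → 21/50
merge 13/50 + 8/25 → 29/50
merge 21/50 + 29/50 → 1
L = 19/100 + 8/25 + 21/50 + 29/50 + 1 = 251/100 = 2.51 bits/symbol.

2.51 bits/symbol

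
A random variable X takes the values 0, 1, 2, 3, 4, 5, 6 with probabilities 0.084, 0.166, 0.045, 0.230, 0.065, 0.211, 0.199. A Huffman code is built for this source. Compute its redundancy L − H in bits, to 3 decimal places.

Entropy H = −Σ p log₂ p ≈ 2.6127 bits.
Huffman merges: 9/200+13/200→11/100; 21/250+11/100→97/500; 83/500+97/500→9/25; 199/1000+211/1000→41/100; 23/100+9/25→59/100; 41/100+59/100→1. L = 333/125 ≈ 2.6640.
L − H = 2.6640 − 2.6127 = 0.051 bits.

0.051 bits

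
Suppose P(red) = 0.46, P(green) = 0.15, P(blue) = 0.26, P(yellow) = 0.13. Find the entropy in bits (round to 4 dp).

H = −Σ pᵢ log₂ pᵢ.
−0.46·log₂(0.46) = 0.5153
−0.15·log₂(0.15) = 0.4105
−0.26·log₂(0.26) = 0.5053
−0.13·log₂(0.13) = 0.3826
Sum ≈ 1.8138 → 1.8138 bits.

1.8138 bits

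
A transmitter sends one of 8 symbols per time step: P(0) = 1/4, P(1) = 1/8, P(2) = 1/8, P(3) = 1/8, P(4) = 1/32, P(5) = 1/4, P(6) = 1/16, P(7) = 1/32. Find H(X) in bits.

Each probability is a power of 1/2, so log₂(1/p) is an integer.
H = Σ p·log₂(1/p) = 1/4·2 + 1/8·3 + 1/8·3 + 1/8·3 + 1/32·5 + 1/4·2 + 1/16·4 + 1/32·5 = 2.6875 bits.

2.6875 bits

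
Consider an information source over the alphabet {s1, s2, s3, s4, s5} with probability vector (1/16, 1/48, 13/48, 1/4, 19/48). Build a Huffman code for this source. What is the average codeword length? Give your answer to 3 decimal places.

2.021 bits/symbol

Repeatedly combine the two least-probable nodes; the expected code length is the sum of the merged weights.
merge 1/48 + 1/16 → 1/12
merge 1/12 + 1/4 → 1/3
merge 13/48 + 1/3 → 29/48
merge 19/48 + 29/48 → 1
L = 1/12 + 1/3 + 29/48 + 1 = 97/48 ≈ 2.021 bits/symbol.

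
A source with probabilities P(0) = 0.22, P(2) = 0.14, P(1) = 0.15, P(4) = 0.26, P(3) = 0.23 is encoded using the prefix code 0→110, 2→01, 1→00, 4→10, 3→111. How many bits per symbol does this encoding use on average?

2.45 bits/symbol

L̄ = Σ pᵢ·ℓᵢ = 0.22·3 + 0.14·2 + 0.15·2 + 0.26·2 + 0.23·3 = 2.45 bits/symbol.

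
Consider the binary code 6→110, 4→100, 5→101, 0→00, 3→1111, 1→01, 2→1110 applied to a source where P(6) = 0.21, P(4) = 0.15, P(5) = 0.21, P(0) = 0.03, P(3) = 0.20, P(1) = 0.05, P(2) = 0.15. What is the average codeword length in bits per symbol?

L̄ = Σ pᵢ·ℓᵢ = 0.21·3 + 0.15·3 + 0.21·3 + 0.03·2 + 0.20·4 + 0.05·2 + 0.15·4 = 3.27 bits/symbol.

3.27 bits/symbol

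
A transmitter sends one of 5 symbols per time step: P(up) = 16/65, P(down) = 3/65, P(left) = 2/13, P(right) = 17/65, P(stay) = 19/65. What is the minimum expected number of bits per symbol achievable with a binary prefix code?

2.2 bits/symbol

Repeatedly combine the two least-probable nodes; the expected code length is the sum of the merged weights.
merge 3/65 + 2/13 → 1/5
merge 1/5 + 16/65 → 29/65
merge 17/65 + 19/65 → 36/65
merge 29/65 + 36/65 → 1
L = 1/5 + 29/65 + 36/65 + 1 = 11/5 = 2.2 bits/symbol.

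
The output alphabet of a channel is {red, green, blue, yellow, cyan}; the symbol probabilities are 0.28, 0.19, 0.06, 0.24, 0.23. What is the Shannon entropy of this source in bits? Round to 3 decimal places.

2.195 bits

H = −Σ pᵢ log₂ pᵢ.
−0.28·log₂(0.28) = 0.5142
−0.19·log₂(0.19) = 0.4552
−0.06·log₂(0.06) = 0.2435
−0.24·log₂(0.24) = 0.4941
−0.23·log₂(0.23) = 0.4877
Sum ≈ 2.1948 → 2.195 bits.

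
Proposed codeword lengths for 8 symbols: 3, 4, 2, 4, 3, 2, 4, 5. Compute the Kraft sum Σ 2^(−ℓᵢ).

With common denominator 2^5 = 32: Σ 2^(−ℓᵢ) = 4/32 + 2/32 + 8/32 + 2/32 + 4/32 + 8/32 + 2/32 + 1/32 = 31/32 = 0.96875.

0.96875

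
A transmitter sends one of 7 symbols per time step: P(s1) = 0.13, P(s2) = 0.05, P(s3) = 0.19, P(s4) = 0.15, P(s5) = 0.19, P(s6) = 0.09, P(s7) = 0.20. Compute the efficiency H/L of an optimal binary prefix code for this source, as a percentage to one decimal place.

Entropy H = −Σ p log₂ p ≈ 2.6968 bits.
Huffman merges: 1/20+9/100→7/50; 13/100+7/50→27/100; 3/20+19/100→17/50; 19/100+1/5→39/100; 27/100+17/50→61/100; 39/100+61/100→1. L = 11/4 ≈ 2.7500.
Efficiency = H/L = 2.6968/2.7500 = 98.1%.

98.1%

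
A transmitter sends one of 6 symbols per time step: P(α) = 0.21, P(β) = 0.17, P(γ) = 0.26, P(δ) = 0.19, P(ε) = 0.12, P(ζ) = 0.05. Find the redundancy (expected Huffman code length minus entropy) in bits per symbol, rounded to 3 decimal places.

Entropy H = −Σ p log₂ p ≈ 2.4511 bits.
Huffman merges: 1/20+3/25→17/100; 17/100+17/100→17/50; 19/100+21/100→2/5; 13/50+17/50→3/5; 2/5+3/5→1. L = 251/100 ≈ 2.5100.
L − H = 2.5100 − 2.4511 = 0.059 bits.

0.059 bits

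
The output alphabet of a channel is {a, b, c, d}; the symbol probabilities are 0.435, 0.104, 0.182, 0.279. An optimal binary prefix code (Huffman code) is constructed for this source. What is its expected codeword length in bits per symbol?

1.851 bits/symbol

Repeatedly combine the two least-probable nodes; the expected code length is the sum of the merged weights.
merge 13/125 + 91/500 → 143/500
merge 279/1000 + 143/500 → 113/200
merge 87/200 + 113/200 → 1
L = 143/500 + 113/200 + 1 = 1851/1000 = 1.851 bits/symbol.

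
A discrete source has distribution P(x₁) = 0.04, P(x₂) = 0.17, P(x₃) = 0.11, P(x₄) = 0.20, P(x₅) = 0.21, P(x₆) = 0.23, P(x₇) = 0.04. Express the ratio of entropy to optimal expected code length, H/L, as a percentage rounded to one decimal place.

98.1%

Entropy H = −Σ p log₂ p ≈ 2.5813 bits.
Huffman merges: 1/25+1/25→2/25; 2/25+11/100→19/100; 17/100+19/100→9/25; 1/5+21/100→41/100; 23/100+9/25→59/100; 41/100+59/100→1. L = 263/100 ≈ 2.6300.
Efficiency = H/L = 2.5813/2.6300 = 98.1%.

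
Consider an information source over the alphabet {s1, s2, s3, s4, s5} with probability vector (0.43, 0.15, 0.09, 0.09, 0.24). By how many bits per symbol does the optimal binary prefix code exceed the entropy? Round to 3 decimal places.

0.026 bits

Entropy H = −Σ p log₂ p ≈ 2.0536 bits.
Huffman merges: 9/100+9/100→9/50; 3/20+9/50→33/100; 6/25+33/100→57/100; 43/100+57/100→1. L = 52/25 ≈ 2.0800.
L − H = 2.0800 − 2.0536 = 0.026 bits.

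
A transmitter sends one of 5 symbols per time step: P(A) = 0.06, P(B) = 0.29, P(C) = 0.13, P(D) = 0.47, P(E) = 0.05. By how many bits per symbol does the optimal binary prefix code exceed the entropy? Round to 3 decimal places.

Entropy H = −Σ p log₂ p ≈ 1.8721 bits.
Huffman merges: 1/20+3/50→11/100; 11/100+13/100→6/25; 6/25+29/100→53/100; 47/100+53/100→1. L = 47/25 ≈ 1.8800.
L − H = 1.8800 − 1.8721 = 0.008 bits.

0.008 bits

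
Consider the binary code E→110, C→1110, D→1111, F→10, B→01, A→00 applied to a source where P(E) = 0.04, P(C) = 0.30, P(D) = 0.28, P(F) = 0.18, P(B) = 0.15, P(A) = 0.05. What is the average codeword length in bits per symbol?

L̄ = Σ pᵢ·ℓᵢ = 0.04·3 + 0.30·4 + 0.28·4 + 0.18·2 + 0.15·2 + 0.05·2 = 3.2 bits/symbol.

3.2 bits/symbol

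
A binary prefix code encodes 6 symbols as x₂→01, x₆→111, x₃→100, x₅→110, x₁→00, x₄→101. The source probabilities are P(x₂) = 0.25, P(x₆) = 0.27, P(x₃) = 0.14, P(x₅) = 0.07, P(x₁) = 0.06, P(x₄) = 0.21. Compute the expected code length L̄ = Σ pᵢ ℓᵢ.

2.69 bits/symbol

L̄ = Σ pᵢ·ℓᵢ = 0.25·2 + 0.27·3 + 0.14·3 + 0.07·3 + 0.06·2 + 0.21·3 = 2.69 bits/symbol.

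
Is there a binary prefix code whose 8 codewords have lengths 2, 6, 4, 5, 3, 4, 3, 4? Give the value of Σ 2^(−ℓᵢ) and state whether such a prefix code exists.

0.734375; yes

With common denominator 2^6 = 64: Σ 2^(−ℓᵢ) = 16/64 + 1/64 + 4/64 + 2/64 + 8/64 + 4/64 + 8/64 + 4/64 = 47/64 = 0.734375.
Kraft's inequality requires Σ ≤ 1; here Σ = 0.734375 ≤ 1, so such a prefix code exists.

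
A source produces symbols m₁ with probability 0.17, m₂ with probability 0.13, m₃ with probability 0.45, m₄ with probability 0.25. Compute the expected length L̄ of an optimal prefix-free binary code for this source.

Repeatedly combine the two least-probable nodes; the expected code length is the sum of the merged weights.
merge 13/100 + 17/100 → 3/10
merge 1/4 + 3/10 → 11/20
merge 9/20 + 11/20 → 1
L = 3/10 + 11/20 + 1 = 37/20 = 1.85 bits/symbol.

1.85 bits/symbol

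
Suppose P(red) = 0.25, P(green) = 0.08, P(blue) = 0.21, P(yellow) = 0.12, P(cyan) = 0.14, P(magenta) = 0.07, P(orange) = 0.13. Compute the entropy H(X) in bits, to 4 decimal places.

H = −Σ pᵢ log₂ pᵢ.
−0.25·log₂(0.25) = 0.5000
−0.08·log₂(0.08) = 0.2915
−0.21·log₂(0.21) = 0.4728
−0.12·log₂(0.12) = 0.3671
−0.14·log₂(0.14) = 0.3971
−0.07·log₂(0.07) = 0.2686
−0.13·log₂(0.13) = 0.3826
Sum ≈ 2.6797 → 2.6797 bits.

2.6797 bits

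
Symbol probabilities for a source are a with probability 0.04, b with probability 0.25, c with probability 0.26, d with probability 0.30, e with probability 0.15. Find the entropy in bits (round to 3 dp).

H = −Σ pᵢ log₂ pᵢ.
−0.04·log₂(0.04) = 0.1858
−0.25·log₂(0.25) = 0.5000
−0.26·log₂(0.26) = 0.5053
−0.30·log₂(0.30) = 0.5211
−0.15·log₂(0.15) = 0.4105
Sum ≈ 2.1227 → 2.123 bits.

2.123 bits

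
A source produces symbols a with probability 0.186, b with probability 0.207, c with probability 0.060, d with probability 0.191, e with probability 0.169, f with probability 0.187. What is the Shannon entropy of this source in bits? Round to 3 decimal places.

H = −Σ pᵢ log₂ pᵢ.
−0.186·log₂(0.186) = 0.4514
−0.207·log₂(0.207) = 0.4704
−0.060·log₂(0.060) = 0.2435
−0.191·log₂(0.191) = 0.4562
−0.169·log₂(0.169) = 0.4335
−0.187·log₂(0.187) = 0.4523
Sum ≈ 2.5072 → 2.507 bits.

2.507 bits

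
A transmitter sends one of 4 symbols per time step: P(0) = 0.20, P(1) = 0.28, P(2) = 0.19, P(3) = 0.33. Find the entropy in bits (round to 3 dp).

1.962 bits

H = −Σ pᵢ log₂ pᵢ.
−0.20·log₂(0.20) = 0.4644
−0.28·log₂(0.28) = 0.5142
−0.19·log₂(0.19) = 0.4552
−0.33·log₂(0.33) = 0.5278
Sum ≈ 1.9617 → 1.962 bits.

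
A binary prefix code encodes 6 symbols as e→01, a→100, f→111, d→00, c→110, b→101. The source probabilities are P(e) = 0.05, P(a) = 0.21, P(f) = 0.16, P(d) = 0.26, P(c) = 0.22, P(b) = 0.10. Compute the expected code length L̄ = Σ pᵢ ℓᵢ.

2.69 bits/symbol

L̄ = Σ pᵢ·ℓᵢ = 0.05·2 + 0.21·3 + 0.16·3 + 0.26·2 + 0.22·3 + 0.10·3 = 2.69 bits/symbol.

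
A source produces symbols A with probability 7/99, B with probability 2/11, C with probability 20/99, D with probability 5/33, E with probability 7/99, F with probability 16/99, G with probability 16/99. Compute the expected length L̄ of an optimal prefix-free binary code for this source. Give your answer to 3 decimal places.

2.758 bits/symbol

Repeatedly combine the two least-probable nodes; the expected code length is the sum of the merged weights.
merge 7/99 + 7/99 → 14/99
merge 14/99 + 5/33 → 29/99
merge 16/99 + 16/99 → 32/99
merge 2/11 + 20/99 → 38/99
merge 29/99 + 32/99 → 61/99
merge 38/99 + 61/99 → 1
L = 14/99 + 29/99 + 32/99 + 38/99 + 61/99 + 1 = 91/33 ≈ 2.758 bits/symbol.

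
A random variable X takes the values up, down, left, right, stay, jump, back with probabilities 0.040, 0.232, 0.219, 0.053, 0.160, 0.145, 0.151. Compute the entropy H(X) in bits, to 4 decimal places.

2.6180 bits

H = −Σ pᵢ log₂ pᵢ.
−0.040·log₂(0.040) = 0.1858
−0.232·log₂(0.232) = 0.4890
−0.219·log₂(0.219) = 0.4798
−0.053·log₂(0.053) = 0.2246
−0.160·log₂(0.160) = 0.4230
−0.145·log₂(0.145) = 0.4040
−0.151·log₂(0.151) = 0.4118
Sum ≈ 2.6180 → 2.6180 bits.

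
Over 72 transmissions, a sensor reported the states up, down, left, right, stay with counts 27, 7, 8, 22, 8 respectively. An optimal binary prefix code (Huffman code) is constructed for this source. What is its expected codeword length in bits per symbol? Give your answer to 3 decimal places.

Probabilities are the counts divided by 72.
Repeatedly combine the two least-probable nodes; the expected code length is the sum of the merged weights.
merge 7/72 + 1/9 → 5/24
merge 1/9 + 5/24 → 23/72
merge 11/36 + 23/72 → 5/8
merge 3/8 + 5/8 → 1
L = 5/24 + 23/72 + 5/8 + 1 = 155/72 ≈ 2.153 bits/symbol.

2.153 bits/symbol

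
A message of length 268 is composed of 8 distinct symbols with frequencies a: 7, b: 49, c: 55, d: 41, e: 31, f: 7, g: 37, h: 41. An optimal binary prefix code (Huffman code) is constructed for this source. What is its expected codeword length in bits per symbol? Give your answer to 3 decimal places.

Probabilities are the counts divided by 268.
Repeatedly combine the two least-probable nodes; the expected code length is the sum of the merged weights.
merge 7/268 + 7/268 → 7/134
merge 7/134 + 31/268 → 45/268
merge 37/268 + 41/268 → 39/134
merge 41/268 + 45/268 → 43/134
merge 49/268 + 55/268 → 26/67
merge 39/134 + 43/134 → 41/67
merge 26/67 + 41/67 → 1
L = 7/134 + 45/268 + 39/134 + 43/134 + 26/67 + 41/67 + 1 = 759/268 ≈ 2.832 bits/symbol.

2.832 bits/symbol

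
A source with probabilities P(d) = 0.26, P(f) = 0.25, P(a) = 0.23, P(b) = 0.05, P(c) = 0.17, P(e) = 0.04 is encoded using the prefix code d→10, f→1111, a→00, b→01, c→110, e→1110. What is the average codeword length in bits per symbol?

L̄ = Σ pᵢ·ℓᵢ = 0.26·2 + 0.25·4 + 0.23·2 + 0.05·2 + 0.17·3 + 0.04·4 = 2.75 bits/symbol.

2.75 bits/symbol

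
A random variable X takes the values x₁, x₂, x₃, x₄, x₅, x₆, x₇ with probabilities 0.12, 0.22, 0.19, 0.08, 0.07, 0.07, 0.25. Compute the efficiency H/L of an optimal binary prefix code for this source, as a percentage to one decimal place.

98.6%

Entropy H = −Σ p log₂ p ≈ 2.6315 bits.
Huffman merges: 7/100+7/100→7/50; 2/25+3/25→1/5; 7/50+19/100→33/100; 1/5+11/50→21/50; 1/4+33/100→29/50; 21/50+29/50→1. L = 267/100 ≈ 2.6700.
Efficiency = H/L = 2.6315/2.6700 = 98.6%.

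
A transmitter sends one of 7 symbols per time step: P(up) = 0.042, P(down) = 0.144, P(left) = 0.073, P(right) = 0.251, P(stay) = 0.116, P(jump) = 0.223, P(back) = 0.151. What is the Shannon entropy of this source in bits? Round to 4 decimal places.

H = −Σ pᵢ log₂ pᵢ.
−0.042·log₂(0.042) = 0.1921
−0.144·log₂(0.144) = 0.4026
−0.073·log₂(0.073) = 0.2756
−0.251·log₂(0.251) = 0.5006
−0.116·log₂(0.116) = 0.3605
−0.223·log₂(0.223) = 0.4828
−0.151·log₂(0.151) = 0.4118
Sum ≈ 2.6260 → 2.6260 bits.

2.6260 bits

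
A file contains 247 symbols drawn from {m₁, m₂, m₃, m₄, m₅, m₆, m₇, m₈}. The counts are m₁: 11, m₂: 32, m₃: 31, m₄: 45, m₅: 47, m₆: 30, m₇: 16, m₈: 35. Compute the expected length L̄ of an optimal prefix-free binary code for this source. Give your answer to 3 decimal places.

Probabilities are the counts divided by 247.
Repeatedly combine the two least-probable nodes; the expected code length is the sum of the merged weights.
merge 11/247 + 16/247 → 27/247
merge 27/247 + 30/247 → 3/13
merge 31/247 + 32/247 → 63/247
merge 35/247 + 45/247 → 80/247
merge 47/247 + 3/13 → 8/19
merge 63/247 + 80/247 → 11/19
merge 8/19 + 11/19 → 1
L = 27/247 + 3/13 + 63/247 + 80/247 + 8/19 + 11/19 + 1 = 721/247 ≈ 2.919 bits/symbol.

2.919 bits/symbol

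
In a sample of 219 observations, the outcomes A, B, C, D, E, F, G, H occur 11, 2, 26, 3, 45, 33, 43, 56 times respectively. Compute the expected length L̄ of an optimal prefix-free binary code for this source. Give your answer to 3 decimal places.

2.630 bits/symbol

Probabilities are the counts divided by 219.
Repeatedly combine the two least-probable nodes; the expected code length is the sum of the merged weights.
merge 2/219 + 1/73 → 5/219
merge 5/219 + 11/219 → 16/219
merge 16/219 + 26/219 → 14/73
merge 11/73 + 14/73 → 25/73
merge 43/219 + 15/73 → 88/219
merge 56/219 + 25/73 → 131/219
merge 88/219 + 131/219 → 1
L = 5/219 + 16/219 + 14/73 + 25/73 + 88/219 + 131/219 + 1 = 192/73 ≈ 2.630 bits/symbol.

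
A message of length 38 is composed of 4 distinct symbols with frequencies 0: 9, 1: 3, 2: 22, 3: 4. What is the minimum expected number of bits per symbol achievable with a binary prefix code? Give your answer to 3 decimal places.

Probabilities are the counts divided by 38.
Repeatedly combine the two least-probable nodes; the expected code length is the sum of the merged weights.
merge 3/38 + 2/19 → 7/38
merge 7/38 + 9/38 → 8/19
merge 8/19 + 11/19 → 1
L = 7/38 + 8/19 + 1 = 61/38 ≈ 1.605 bits/symbol.

1.605 bits/symbol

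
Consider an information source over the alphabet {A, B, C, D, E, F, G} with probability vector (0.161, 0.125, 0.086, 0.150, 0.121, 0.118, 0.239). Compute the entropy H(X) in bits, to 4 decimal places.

2.7402 bits

H = −Σ pᵢ log₂ pᵢ.
−0.161·log₂(0.161) = 0.4242
−0.125·log₂(0.125) = 0.3750
−0.086·log₂(0.086) = 0.3044
−0.150·log₂(0.150) = 0.4105
−0.121·log₂(0.121) = 0.3687
−0.118·log₂(0.118) = 0.3638
−0.239·log₂(0.239) = 0.4935
Sum ≈ 2.7402 → 2.7402 bits.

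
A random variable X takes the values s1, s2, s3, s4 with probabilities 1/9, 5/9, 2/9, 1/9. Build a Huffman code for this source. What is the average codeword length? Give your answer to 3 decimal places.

Repeatedly combine the two least-probable nodes; the expected code length is the sum of the merged weights.
merge 1/9 + 1/9 → 2/9
merge 2/9 + 2/9 → 4/9
merge 4/9 + 5/9 → 1
L = 2/9 + 4/9 + 1 = 5/3 ≈ 1.667 bits/symbol.

1.667 bits/symbol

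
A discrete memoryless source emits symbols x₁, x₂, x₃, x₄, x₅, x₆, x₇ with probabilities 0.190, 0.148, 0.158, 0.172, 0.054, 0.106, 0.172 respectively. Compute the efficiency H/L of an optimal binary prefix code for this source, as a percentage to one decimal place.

Entropy H = −Σ p log₂ p ≈ 2.7280 bits.
Huffman merges: 27/500+53/500→4/25; 37/250+79/500→153/500; 4/25+43/250→83/250; 43/250+19/100→181/500; 153/500+83/250→319/500; 181/500+319/500→1. L = 1399/500 ≈ 2.7980.
Efficiency = H/L = 2.7280/2.7980 = 97.5%.

97.5%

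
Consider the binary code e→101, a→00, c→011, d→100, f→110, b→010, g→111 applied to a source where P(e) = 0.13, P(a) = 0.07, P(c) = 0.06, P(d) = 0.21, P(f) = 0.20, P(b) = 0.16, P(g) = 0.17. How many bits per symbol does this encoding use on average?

2.93 bits/symbol

L̄ = Σ pᵢ·ℓᵢ = 0.13·3 + 0.07·2 + 0.06·3 + 0.21·3 + 0.20·3 + 0.16·3 + 0.17·3 = 2.93 bits/symbol.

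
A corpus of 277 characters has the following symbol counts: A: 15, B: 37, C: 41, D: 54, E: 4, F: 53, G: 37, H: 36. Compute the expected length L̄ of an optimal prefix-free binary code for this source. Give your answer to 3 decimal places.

2.874 bits/symbol

Probabilities are the counts divided by 277.
Repeatedly combine the two least-probable nodes; the expected code length is the sum of the merged weights.
merge 4/277 + 15/277 → 19/277
merge 19/277 + 36/277 → 55/277
merge 37/277 + 37/277 → 74/277
merge 41/277 + 53/277 → 94/277
merge 54/277 + 55/277 → 109/277
merge 74/277 + 94/277 → 168/277
merge 109/277 + 168/277 → 1
L = 19/277 + 55/277 + 74/277 + 94/277 + 109/277 + 168/277 + 1 = 796/277 ≈ 2.874 bits/symbol.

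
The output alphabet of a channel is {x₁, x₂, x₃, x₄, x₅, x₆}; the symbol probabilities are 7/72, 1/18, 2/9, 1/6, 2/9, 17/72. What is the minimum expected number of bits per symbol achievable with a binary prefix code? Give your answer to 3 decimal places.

2.472 bits/symbol

Repeatedly combine the two least-probable nodes; the expected code length is the sum of the merged weights.
merge 1/18 + 7/72 → 11/72
merge 11/72 + 1/6 → 23/72
merge 2/9 + 2/9 → 4/9
merge 17/72 + 23/72 → 5/9
merge 4/9 + 5/9 → 1
L = 11/72 + 23/72 + 4/9 + 5/9 + 1 = 89/36 ≈ 2.472 bits/symbol.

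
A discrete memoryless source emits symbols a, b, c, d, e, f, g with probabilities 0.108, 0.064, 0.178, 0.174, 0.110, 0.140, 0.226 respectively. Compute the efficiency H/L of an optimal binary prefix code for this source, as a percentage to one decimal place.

98.1%

Entropy H = −Σ p log₂ p ≈ 2.7151 bits.
Huffman merges: 8/125+27/250→43/250; 11/100+7/50→1/4; 43/250+87/500→173/500; 89/500+113/500→101/250; 1/4+173/500→149/250; 101/250+149/250→1. L = 346/125 ≈ 2.7680.
Efficiency = H/L = 2.7151/2.7680 = 98.1%.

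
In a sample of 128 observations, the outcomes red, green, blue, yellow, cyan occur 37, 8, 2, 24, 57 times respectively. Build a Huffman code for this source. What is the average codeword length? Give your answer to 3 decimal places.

Probabilities are the counts divided by 128.
Repeatedly combine the two least-probable nodes; the expected code length is the sum of the merged weights.
merge 1/64 + 1/16 → 5/64
merge 5/64 + 3/16 → 17/64
merge 17/64 + 37/128 → 71/128
merge 57/128 + 71/128 → 1
L = 5/64 + 17/64 + 71/128 + 1 = 243/128 ≈ 1.898 bits/symbol.

1.898 bits/symbol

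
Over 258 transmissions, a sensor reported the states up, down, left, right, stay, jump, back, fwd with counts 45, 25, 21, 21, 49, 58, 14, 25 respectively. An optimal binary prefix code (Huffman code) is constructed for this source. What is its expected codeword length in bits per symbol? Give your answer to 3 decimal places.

Probabilities are the counts divided by 258.
Repeatedly combine the two least-probable nodes; the expected code length is the sum of the merged weights.
merge 7/129 + 7/86 → 35/258
merge 7/86 + 25/258 → 23/129
merge 25/258 + 35/258 → 10/43
merge 15/86 + 23/129 → 91/258
merge 49/258 + 29/129 → 107/258
merge 10/43 + 91/258 → 151/258
merge 107/258 + 151/258 → 1
L = 35/258 + 23/129 + 10/43 + 91/258 + 107/258 + 151/258 + 1 = 374/129 ≈ 2.899 bits/symbol.

2.899 bits/symbol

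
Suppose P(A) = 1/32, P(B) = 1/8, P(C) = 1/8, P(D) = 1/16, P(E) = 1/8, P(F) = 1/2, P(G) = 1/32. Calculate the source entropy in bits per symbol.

Each probability is a power of 1/2, so log₂(1/p) is an integer.
H = Σ p·log₂(1/p) = 1/32·5 + 1/8·3 + 1/8·3 + 1/16·4 + 1/8·3 + 1/2·1 + 1/32·5 = 2.1875 bits.

2.1875 bits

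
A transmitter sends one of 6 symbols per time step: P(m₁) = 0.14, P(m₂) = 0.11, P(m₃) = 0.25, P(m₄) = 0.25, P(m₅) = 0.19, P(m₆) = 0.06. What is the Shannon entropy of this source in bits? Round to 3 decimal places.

H = −Σ pᵢ log₂ pᵢ.
−0.14·log₂(0.14) = 0.3971
−0.11·log₂(0.11) = 0.3503
−0.25·log₂(0.25) = 0.5000
−0.25·log₂(0.25) = 0.5000
−0.19·log₂(0.19) = 0.4552
−0.06·log₂(0.06) = 0.2435
Sum ≈ 2.4462 → 2.446 bits.

2.446 bits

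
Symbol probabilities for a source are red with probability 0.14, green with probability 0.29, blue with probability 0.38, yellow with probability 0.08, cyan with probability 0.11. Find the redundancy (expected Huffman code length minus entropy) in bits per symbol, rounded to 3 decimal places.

0.053 bits

Entropy H = −Σ p log₂ p ≈ 2.0873 bits.
Huffman merges: 2/25+11/100→19/100; 7/50+19/100→33/100; 29/100+33/100→31/50; 19/50+31/50→1. L = 107/50 ≈ 2.1400.
L − H = 2.1400 − 2.0873 = 0.053 bits.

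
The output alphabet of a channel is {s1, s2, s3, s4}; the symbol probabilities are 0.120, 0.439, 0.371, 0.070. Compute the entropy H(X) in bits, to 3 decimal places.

1.688 bits

H = −Σ pᵢ log₂ pᵢ.
−0.120·log₂(0.120) = 0.3671
−0.439·log₂(0.439) = 0.5214
−0.371·log₂(0.371) = 0.5307
−0.070·log₂(0.070) = 0.2686
Sum ≈ 1.6877 → 1.688 bits.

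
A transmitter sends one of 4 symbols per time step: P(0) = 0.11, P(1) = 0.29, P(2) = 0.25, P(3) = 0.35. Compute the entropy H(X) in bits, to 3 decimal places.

1.898 bits

H = −Σ pᵢ log₂ pᵢ.
−0.11·log₂(0.11) = 0.3503
−0.29·log₂(0.29) = 0.5179
−0.25·log₂(0.25) = 0.5000
−0.35·log₂(0.35) = 0.5301
Sum ≈ 1.8983 → 1.898 bits.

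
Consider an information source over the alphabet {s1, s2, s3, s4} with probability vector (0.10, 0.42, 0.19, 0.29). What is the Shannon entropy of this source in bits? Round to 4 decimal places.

H = −Σ pᵢ log₂ pᵢ.
−0.10·log₂(0.10) = 0.3322
−0.42·log₂(0.42) = 0.5256
−0.19·log₂(0.19) = 0.4552
−0.29·log₂(0.29) = 0.5179
Sum ≈ 1.8310 → 1.8310 bits.

1.8310 bits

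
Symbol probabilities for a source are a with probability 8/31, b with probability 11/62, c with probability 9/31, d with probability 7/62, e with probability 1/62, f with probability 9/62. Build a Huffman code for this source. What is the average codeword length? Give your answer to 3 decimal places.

2.403 bits/symbol

Repeatedly combine the two least-probable nodes; the expected code length is the sum of the merged weights.
merge 1/62 + 7/62 → 4/31
merge 4/31 + 9/62 → 17/62
merge 11/62 + 8/31 → 27/62
merge 17/62 + 9/31 → 35/62
merge 27/62 + 35/62 → 1
L = 4/31 + 17/62 + 27/62 + 35/62 + 1 = 149/62 ≈ 2.403 bits/symbol.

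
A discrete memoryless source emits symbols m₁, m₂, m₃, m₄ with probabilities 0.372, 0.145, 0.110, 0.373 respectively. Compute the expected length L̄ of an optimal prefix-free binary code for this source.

1.882 bits/symbol

Repeatedly combine the two least-probable nodes; the expected code length is the sum of the merged weights.
merge 11/100 + 29/200 → 51/200
merge 51/200 + 93/250 → 627/1000
merge 373/1000 + 627/1000 → 1
L = 51/200 + 627/1000 + 1 = 941/500 = 1.882 bits/symbol.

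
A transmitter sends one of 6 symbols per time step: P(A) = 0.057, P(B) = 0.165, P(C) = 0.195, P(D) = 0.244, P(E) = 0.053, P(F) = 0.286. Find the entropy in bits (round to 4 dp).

2.3620 bits

H = −Σ pᵢ log₂ pᵢ.
−0.057·log₂(0.057) = 0.2356
−0.165·log₂(0.165) = 0.4289
−0.195·log₂(0.195) = 0.4599
−0.244·log₂(0.244) = 0.4966
−0.053·log₂(0.053) = 0.2246
−0.286·log₂(0.286) = 0.5165
Sum ≈ 2.3620 → 2.3620 bits.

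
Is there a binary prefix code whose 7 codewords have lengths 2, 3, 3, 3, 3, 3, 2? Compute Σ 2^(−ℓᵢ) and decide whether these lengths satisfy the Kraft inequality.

1.125; no

With common denominator 2^3 = 8: Σ 2^(−ℓᵢ) = 2/8 + 1/8 + 1/8 + 1/8 + 1/8 + 1/8 + 2/8 = 9/8 = 1.125.
Kraft's inequality requires Σ ≤ 1; here Σ = 1.125 > 1, so no such prefix code exists.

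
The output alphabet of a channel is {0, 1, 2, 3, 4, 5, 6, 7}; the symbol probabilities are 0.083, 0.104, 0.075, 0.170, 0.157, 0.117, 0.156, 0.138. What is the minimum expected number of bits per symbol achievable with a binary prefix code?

2.988 bits/symbol

Repeatedly combine the two least-probable nodes; the expected code length is the sum of the merged weights.
merge 3/40 + 83/1000 → 79/500
merge 13/125 + 117/1000 → 221/1000
merge 69/500 + 39/250 → 147/500
merge 157/1000 + 79/500 → 63/200
merge 17/100 + 221/1000 → 391/1000
merge 147/500 + 63/200 → 609/1000
merge 391/1000 + 609/1000 → 1
L = 79/500 + 221/1000 + 147/500 + 63/200 + 391/1000 + 609/1000 + 1 = 747/250 = 2.988 bits/symbol.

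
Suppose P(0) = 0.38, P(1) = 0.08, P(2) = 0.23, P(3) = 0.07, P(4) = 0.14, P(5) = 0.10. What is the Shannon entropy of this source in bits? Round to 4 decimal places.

H = −Σ pᵢ log₂ pᵢ.
−0.38·log₂(0.38) = 0.5305
−0.08·log₂(0.08) = 0.2915
−0.23·log₂(0.23) = 0.4877
−0.07·log₂(0.07) = 0.2686
−0.14·log₂(0.14) = 0.3971
−0.10·log₂(0.10) = 0.3322
Sum ≈ 2.3075 → 2.3075 bits.

2.3075 bits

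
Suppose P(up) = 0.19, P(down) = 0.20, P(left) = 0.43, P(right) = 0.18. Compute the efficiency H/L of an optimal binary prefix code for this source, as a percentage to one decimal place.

Entropy H = −Σ p log₂ p ≈ 1.8885 bits.
Huffman merges: 9/50+19/100→37/100; 1/5+37/100→57/100; 43/100+57/100→1. L = 97/50 ≈ 1.9400.
Efficiency = H/L = 1.8885/1.9400 = 97.3%.

97.3%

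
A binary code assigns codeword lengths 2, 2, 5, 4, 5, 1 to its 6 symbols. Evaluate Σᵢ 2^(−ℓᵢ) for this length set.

1.125

With common denominator 2^5 = 32: Σ 2^(−ℓᵢ) = 8/32 + 8/32 + 1/32 + 2/32 + 1/32 + 16/32 = 36/32 = 1.125.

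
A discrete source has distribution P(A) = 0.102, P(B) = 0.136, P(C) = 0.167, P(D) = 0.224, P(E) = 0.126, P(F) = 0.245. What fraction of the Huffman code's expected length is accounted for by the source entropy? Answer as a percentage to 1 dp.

99.4%

Entropy H = −Σ p log₂ p ≈ 2.5158 bits.
Huffman merges: 51/500+63/500→57/250; 17/125+167/1000→303/1000; 28/125+57/250→113/250; 49/200+303/1000→137/250; 113/250+137/250→1. L = 2531/1000 ≈ 2.5310.
Efficiency = H/L = 2.5158/2.5310 = 99.4%.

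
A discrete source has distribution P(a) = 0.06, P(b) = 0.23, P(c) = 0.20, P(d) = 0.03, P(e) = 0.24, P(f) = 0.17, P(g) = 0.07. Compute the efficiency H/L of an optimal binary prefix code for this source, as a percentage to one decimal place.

Entropy H = −Σ p log₂ p ≈ 2.5446 bits.
Huffman merges: 3/100+3/50→9/100; 7/100+9/100→4/25; 4/25+17/100→33/100; 1/5+23/100→43/100; 6/25+33/100→57/100; 43/100+57/100→1. L = 129/50 ≈ 2.5800.
Efficiency = H/L = 2.5446/2.5800 = 98.6%.

98.6%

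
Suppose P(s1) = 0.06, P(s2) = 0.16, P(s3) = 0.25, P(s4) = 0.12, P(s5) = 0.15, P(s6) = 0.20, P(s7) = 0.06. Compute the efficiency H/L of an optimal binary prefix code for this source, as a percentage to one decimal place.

99.3%

Entropy H = −Σ p log₂ p ≈ 2.6521 bits.
Huffman merges: 3/50+3/50→3/25; 3/25+3/25→6/25; 3/20+4/25→31/100; 1/5+6/25→11/25; 1/4+31/100→14/25; 11/25+14/25→1. L = 267/100 ≈ 2.6700.
Efficiency = H/L = 2.6521/2.6700 = 99.3%.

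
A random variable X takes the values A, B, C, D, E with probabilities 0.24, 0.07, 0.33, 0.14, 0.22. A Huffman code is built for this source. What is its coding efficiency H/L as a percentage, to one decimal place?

Entropy H = −Σ p log₂ p ≈ 2.1682 bits.
Huffman merges: 7/100+7/50→21/100; 21/100+11/50→43/100; 6/25+33/100→57/100; 43/100+57/100→1. L = 221/100 ≈ 2.2100.
Efficiency = H/L = 2.1682/2.2100 = 98.1%.

98.1%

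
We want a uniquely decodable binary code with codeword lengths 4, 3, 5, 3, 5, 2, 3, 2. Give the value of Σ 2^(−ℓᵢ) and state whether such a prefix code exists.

With common denominator 2^5 = 32: Σ 2^(−ℓᵢ) = 2/32 + 4/32 + 1/32 + 4/32 + 1/32 + 8/32 + 4/32 + 8/32 = 32/32 = 1.
Kraft's inequality requires Σ ≤ 1; here Σ = 1 ≤ 1, so such a prefix code exists.

1; yes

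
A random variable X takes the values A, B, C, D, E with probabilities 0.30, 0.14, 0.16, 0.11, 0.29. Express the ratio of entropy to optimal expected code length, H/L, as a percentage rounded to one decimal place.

98.2%

Entropy H = −Σ p log₂ p ≈ 2.2094 bits.
Huffman merges: 11/100+7/50→1/4; 4/25+1/4→41/100; 29/100+3/10→59/100; 41/100+59/100→1. L = 9/4 ≈ 2.2500.
Efficiency = H/L = 2.2094/2.2500 = 98.2%.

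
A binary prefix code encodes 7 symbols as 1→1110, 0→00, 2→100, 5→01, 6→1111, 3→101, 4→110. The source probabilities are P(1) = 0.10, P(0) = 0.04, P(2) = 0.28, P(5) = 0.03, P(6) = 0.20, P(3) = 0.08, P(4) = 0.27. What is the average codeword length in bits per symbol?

3.23 bits/symbol

L̄ = Σ pᵢ·ℓᵢ = 0.10·4 + 0.04·2 + 0.28·3 + 0.03·2 + 0.20·4 + 0.08·3 + 0.27·3 = 3.23 bits/symbol.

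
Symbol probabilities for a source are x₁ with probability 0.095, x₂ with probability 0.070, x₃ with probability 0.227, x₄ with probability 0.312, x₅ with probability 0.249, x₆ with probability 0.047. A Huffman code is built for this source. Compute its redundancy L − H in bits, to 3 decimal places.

Entropy H = −Σ p log₂ p ≈ 2.3078 bits.
Huffman merges: 47/1000+7/100→117/1000; 19/200+117/1000→53/250; 53/250+227/1000→439/1000; 249/1000+39/125→561/1000; 439/1000+561/1000→1. L = 2329/1000 ≈ 2.3290.
L − H = 2.3290 − 2.3078 = 0.021 bits.

0.021 bits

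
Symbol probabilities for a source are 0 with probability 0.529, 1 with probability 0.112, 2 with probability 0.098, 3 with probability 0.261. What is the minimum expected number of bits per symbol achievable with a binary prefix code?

Repeatedly combine the two least-probable nodes; the expected code length is the sum of the merged weights.
merge 49/500 + 14/125 → 21/100
merge 21/100 + 261/1000 → 471/1000
merge 471/1000 + 529/1000 → 1
L = 21/100 + 471/1000 + 1 = 1681/1000 = 1.681 bits/symbol.

1.681 bits/symbol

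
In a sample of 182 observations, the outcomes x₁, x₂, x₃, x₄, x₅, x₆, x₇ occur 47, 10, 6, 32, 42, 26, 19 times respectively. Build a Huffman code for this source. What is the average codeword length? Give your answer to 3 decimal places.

2.599 bits/symbol

Probabilities are the counts divided by 182.
Repeatedly combine the two least-probable nodes; the expected code length is the sum of the merged weights.
merge 3/91 + 5/91 → 8/91
merge 8/91 + 19/182 → 5/26
merge 1/7 + 16/91 → 29/91
merge 5/26 + 3/13 → 11/26
merge 47/182 + 29/91 → 15/26
merge 11/26 + 15/26 → 1
L = 8/91 + 5/26 + 29/91 + 11/26 + 15/26 + 1 = 473/182 ≈ 2.599 bits/symbol.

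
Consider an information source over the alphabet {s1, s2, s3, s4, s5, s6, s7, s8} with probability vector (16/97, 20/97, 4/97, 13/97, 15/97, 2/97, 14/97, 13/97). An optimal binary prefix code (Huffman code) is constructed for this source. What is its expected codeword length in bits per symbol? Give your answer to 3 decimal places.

Repeatedly combine the two least-probable nodes; the expected code length is the sum of the merged weights.
merge 2/97 + 4/97 → 6/97
merge 6/97 + 13/97 → 19/97
merge 13/97 + 14/97 → 27/97
merge 15/97 + 16/97 → 31/97
merge 19/97 + 20/97 → 39/97
merge 27/97 + 31/97 → 58/97
merge 39/97 + 58/97 → 1
L = 6/97 + 19/97 + 27/97 + 31/97 + 39/97 + 58/97 + 1 = 277/97 ≈ 2.856 bits/symbol.

2.856 bits/symbol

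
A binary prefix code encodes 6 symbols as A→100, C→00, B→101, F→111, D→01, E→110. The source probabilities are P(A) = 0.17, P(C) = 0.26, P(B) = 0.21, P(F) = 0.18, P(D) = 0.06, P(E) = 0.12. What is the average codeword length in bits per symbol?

L̄ = Σ pᵢ·ℓᵢ = 0.17·3 + 0.26·2 + 0.21·3 + 0.18·3 + 0.06·2 + 0.12·3 = 2.68 bits/symbol.

2.68 bits/symbol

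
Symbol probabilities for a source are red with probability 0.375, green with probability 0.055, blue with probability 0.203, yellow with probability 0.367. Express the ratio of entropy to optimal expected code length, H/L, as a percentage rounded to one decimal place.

93.4%

Entropy H = −Σ p log₂ p ≈ 1.7585 bits.
Huffman merges: 11/200+203/1000→129/500; 129/500+367/1000→5/8; 3/8+5/8→1. L = 1883/1000 ≈ 1.8830.
Efficiency = H/L = 1.7585/1.8830 = 93.4%.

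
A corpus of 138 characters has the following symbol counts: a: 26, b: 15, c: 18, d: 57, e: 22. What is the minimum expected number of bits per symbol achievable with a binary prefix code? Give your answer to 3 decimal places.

Probabilities are the counts divided by 138.
Repeatedly combine the two least-probable nodes; the expected code length is the sum of the merged weights.
merge 5/46 + 3/23 → 11/46
merge 11/69 + 13/69 → 8/23
merge 11/46 + 8/23 → 27/46
merge 19/46 + 27/46 → 1
L = 11/46 + 8/23 + 27/46 + 1 = 50/23 ≈ 2.174 bits/symbol.

2.174 bits/symbol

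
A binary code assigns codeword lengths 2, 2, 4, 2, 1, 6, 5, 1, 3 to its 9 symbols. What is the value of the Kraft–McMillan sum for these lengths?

With common denominator 2^6 = 64: Σ 2^(−ℓᵢ) = 16/64 + 16/64 + 4/64 + 16/64 + 32/64 + 1/64 + 2/64 + 32/64 + 8/64 = 127/64 = 1.984375.

1.984375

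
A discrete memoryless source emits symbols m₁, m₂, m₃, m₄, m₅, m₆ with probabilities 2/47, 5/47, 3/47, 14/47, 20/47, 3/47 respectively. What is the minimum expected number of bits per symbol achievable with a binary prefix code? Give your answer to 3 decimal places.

2.128 bits/symbol

Repeatedly combine the two least-probable nodes; the expected code length is the sum of the merged weights.
merge 2/47 + 3/47 → 5/47
merge 3/47 + 5/47 → 8/47
merge 5/47 + 8/47 → 13/47
merge 13/47 + 14/47 → 27/47
merge 20/47 + 27/47 → 1
L = 5/47 + 8/47 + 13/47 + 27/47 + 1 = 100/47 ≈ 2.128 bits/symbol.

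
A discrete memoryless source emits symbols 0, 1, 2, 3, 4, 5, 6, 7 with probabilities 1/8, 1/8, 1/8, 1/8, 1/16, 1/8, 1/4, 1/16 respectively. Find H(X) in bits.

Each probability is a power of 1/2, so log₂(1/p) is an integer.
H = Σ p·log₂(1/p) = 1/8·3 + 1/8·3 + 1/8·3 + 1/8·3 + 1/16·4 + 1/8·3 + 1/4·2 + 1/16·4 = 2.875 bits.

2.875 bits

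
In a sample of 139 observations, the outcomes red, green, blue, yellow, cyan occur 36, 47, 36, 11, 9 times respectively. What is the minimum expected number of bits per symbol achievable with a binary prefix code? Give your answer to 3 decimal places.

Probabilities are the counts divided by 139.
Repeatedly combine the two least-probable nodes; the expected code length is the sum of the merged weights.
merge 9/139 + 11/139 → 20/139
merge 20/139 + 36/139 → 56/139
merge 36/139 + 47/139 → 83/139
merge 56/139 + 83/139 → 1
L = 20/139 + 56/139 + 83/139 + 1 = 298/139 ≈ 2.144 bits/symbol.

2.144 bits/symbol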